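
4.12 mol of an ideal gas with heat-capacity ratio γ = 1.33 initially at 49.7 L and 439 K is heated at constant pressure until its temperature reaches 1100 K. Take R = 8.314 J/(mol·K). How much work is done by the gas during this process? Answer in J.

22600 J

P₁ = nRT₁/V₁ = 4.12×8.314×439/49.7 = 303 kPa.
Isobaric: P stays 303 kPa; V/T = const ⇒ T₂ = 1100 K, V₂ = 125 L.
W = PΔV = 303×(125−49.7) kPa·L = 22600 J.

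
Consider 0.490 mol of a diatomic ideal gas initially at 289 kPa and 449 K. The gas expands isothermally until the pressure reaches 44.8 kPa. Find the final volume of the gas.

V₁ = nRT₁/P₁ = 0.490×8.314×449/289 = 6.33 L.
Isothermal: T stays 449 K; PV = const ⇒ V₂ = 40.8 L, P₂ = 44.8 kPa.

40.8 L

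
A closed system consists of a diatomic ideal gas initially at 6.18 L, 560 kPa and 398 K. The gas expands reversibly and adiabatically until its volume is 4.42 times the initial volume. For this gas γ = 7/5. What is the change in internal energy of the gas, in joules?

-3880 J

n = P₁V₁/(RT₁) = 560×6.18/(8.314×398) = 1.05 mol.
Adiabatic: TV^(γ−1) = const ⇒ T₂ = 398×(0.226)^0.400 = 220 K; PV^γ = const ⇒ P₂ = 69.9 kPa.
For an ideal gas ΔU = nCvΔT with Cv = (5/2)R = 20.8 J/(mol·K).
ΔU = 1.05×20.8×(220−398) = -3880 J.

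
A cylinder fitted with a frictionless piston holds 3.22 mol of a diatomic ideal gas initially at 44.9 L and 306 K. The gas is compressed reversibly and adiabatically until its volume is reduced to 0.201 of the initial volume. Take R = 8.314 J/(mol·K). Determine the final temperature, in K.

P₁ = nRT₁/V₁ = 3.22×8.314×306/44.9 = 182 kPa.
Adiabatic: TV^(γ−1) = const ⇒ T₂ = 306×(4.98)^0.400 = 581 K; PV^γ = const ⇒ P₂ = 1720 kPa.

581 K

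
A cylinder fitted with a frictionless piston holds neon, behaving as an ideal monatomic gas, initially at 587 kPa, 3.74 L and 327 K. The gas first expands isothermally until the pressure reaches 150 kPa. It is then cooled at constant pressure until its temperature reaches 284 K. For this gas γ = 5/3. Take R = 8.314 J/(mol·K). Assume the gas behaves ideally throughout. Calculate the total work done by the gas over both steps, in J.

2710 J

n = P₁V₁/(RT₁) = 587×3.74/(8.314×327) = 0.808 mol.
Step 1 — Isothermal: T stays 327 K; PV = const ⇒ V₂ = 14.6 L, P₂ = 150 kPa.
ΔU = 0 (ideal gas, T constant).
W = nRT ln(V₂/V₁) = 0.808×8.314×327×ln(3.91) = 3000 J.
Q = ΔU + W = 3000 J.
State after step 1: P = 150 kPa, V = 14.6 L, T = 327 K.
Step 2 — Isobaric: P stays 150 kPa; V/T = const ⇒ T₂ = 284 K, V₂ = 12.7 L.
W = PΔV = 150×(12.7−14.6) kPa·L = -289 J.
ΔU = nCvΔT = 0.808×12.5×(284−327) = -433 J.
Q = ΔU + W = nCpΔT = -722 J.
Net over both steps: W = 2710 J, Q = 2270 J, ΔU = -433 J.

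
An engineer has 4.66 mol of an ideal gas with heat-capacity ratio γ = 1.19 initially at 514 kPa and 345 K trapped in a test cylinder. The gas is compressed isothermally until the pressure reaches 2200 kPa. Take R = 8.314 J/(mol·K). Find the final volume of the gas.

V₁ = nRT₁/P₁ = 4.66×8.314×345/514 = 26.0 L.
Isothermal: T stays 345 K; PV = const ⇒ V₂ = 6.08 L, P₂ = 2200 kPa.

6.08 L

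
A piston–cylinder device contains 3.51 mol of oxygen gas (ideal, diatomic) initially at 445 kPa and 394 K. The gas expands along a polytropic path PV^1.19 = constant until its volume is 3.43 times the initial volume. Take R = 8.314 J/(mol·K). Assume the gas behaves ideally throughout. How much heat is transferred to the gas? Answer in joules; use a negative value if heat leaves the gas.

6630 J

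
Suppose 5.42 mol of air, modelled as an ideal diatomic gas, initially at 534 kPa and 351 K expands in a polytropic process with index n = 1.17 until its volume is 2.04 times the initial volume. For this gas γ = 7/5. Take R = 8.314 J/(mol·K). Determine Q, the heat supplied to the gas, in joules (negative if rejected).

6110 J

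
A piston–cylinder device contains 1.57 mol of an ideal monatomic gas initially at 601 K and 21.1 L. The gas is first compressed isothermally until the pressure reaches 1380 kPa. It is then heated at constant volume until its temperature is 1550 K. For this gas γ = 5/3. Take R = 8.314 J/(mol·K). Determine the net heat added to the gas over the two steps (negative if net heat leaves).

P₁ = nRT₁/V₁ = 1.57×8.314×601/21.1 = 372 kPa.
Step 1 — Isothermal: T stays 601 K; PV = const ⇒ V₂ = 5.68 L, P₂ = 1380 kPa.
ΔU = 0 (ideal gas, T constant).
W = nRT ln(V₂/V₁) = 1.57×8.314×601×ln(0.269) = -10300 J.
Q = ΔU + W = -10300 J.
State after step 1: P = 1380 kPa, V = 5.68 L, T = 601 K.
Step 2 — Isochoric: V stays 5.68 L; P/T = const ⇒ T₂ = 1550 K, P₂ = 3560 kPa.
W = 0 (no volume change).
ΔU = nCvΔT = 1.57×12.5×(1550−601) = 18600 J.
Q = ΔU = 18600 J.
Net over both steps: W = -10300 J, Q = 8290 J, ΔU = 18600 J.

8290 J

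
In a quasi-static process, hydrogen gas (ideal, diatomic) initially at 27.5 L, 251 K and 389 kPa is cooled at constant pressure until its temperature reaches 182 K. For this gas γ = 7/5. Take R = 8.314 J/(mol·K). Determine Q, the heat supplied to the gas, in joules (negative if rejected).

n = P₁V₁/(RT₁) = 389×27.5/(8.314×251) = 5.13 mol.
Isobaric: P stays 389 kPa; V/T = const ⇒ T₂ = 182 K, V₂ = 19.9 L.
W = PΔV = 389×(19.9−27.5) kPa·L = -2940 J.
ΔU = nCvΔT = 5.13×20.8×(182−251) = -7350 J.
Q = ΔU + W = nCpΔT = -10300 J.

-10300 J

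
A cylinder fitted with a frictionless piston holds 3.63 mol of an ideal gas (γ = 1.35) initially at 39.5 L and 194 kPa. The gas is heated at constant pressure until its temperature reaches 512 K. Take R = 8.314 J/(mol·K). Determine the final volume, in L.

T₁ = P₁V₁/(nR) = 194×39.5/(3.63×8.314) = 254 K.
Isobaric: P stays 194 kPa; V/T = const ⇒ T₂ = 512 K, V₂ = 79.6 L.

79.6 L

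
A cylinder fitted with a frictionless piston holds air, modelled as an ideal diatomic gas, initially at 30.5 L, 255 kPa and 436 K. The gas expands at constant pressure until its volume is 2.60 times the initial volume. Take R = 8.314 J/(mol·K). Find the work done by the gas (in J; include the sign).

12400 J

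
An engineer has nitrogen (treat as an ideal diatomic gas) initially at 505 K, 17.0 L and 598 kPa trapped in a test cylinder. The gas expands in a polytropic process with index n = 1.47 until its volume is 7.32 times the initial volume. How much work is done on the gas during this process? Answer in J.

n = P₁V₁/(RT₁) = 598×17.0/(8.314×505) = 2.42 mol.
Polytropic n=1.47: T₂ = T₁(V₁/V₂)^(n−1) = 505×(0.137)^0.47 = 198 K; P₂ = P₁(V₁/V₂)^n = 32.1 kPa.
W = (P₁V₁−P₂V₂)/(n−1) = (598×17.0−32.1×124)/0.47 = 13100 J.
Work done on the gas = −W_by = -13100 J.

-13100 J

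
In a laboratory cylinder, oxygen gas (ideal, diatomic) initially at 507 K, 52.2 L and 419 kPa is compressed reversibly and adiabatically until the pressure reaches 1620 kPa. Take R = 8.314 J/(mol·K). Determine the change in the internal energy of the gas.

n = P₁V₁/(RT₁) = 419×52.2/(8.314×507) = 5.19 mol.
Adiabatic: T₂/T₁ = (P₂/P₁)^((γ−1)/γ) ⇒ T₂ = 507×(3.87)^0.286 = 746 K; V₂ = 19.9 L.
For an ideal gas ΔU = nCvΔT with Cv = (5/2)R = 20.8 J/(mol·K).
ΔU = 5.19×20.8×(746−507) = 25800 J.

25800 J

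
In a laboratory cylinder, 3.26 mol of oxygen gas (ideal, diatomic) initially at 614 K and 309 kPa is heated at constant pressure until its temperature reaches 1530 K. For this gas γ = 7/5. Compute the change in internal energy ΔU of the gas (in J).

62100 J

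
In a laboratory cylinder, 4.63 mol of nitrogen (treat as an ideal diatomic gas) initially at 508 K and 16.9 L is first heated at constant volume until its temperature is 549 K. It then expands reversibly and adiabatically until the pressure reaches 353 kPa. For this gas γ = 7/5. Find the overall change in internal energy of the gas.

-12100 J

P₁ = nRT₁/V₁ = 4.63×8.314×508/16.9 = 1160 kPa.
Step 1 — Isochoric: V stays 16.9 L; P/T = const ⇒ T₂ = 549 K, P₂ = 1250 kPa.
W = 0 (no volume change).
ΔU = nCvΔT = 4.63×20.8×(549−508) = 3950 J.
Q = ΔU = 3950 J.
State after step 1: P = 1250 kPa, V = 16.9 L, T = 549 K.
Step 2 — Adiabatic: T₂/T₁ = (P₂/P₁)^((γ−1)/γ) ⇒ T₂ = 549×(0.282)^0.286 = 382 K; V₂ = 41.7 L.
ΔU = nCvΔT = 4.63×20.8×(382−549) = -16000 J.
Q = 0 for an adiabatic process, so W = −ΔU = 16000 J.
Net over both steps: W = 16000 J, Q = 3950 J, ΔU = -12100 J.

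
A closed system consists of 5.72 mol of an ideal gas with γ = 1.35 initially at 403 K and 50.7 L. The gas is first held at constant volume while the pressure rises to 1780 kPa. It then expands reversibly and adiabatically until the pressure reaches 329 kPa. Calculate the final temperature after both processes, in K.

1220 K

P₁ = nRT₁/V₁ = 5.72×8.314×403/50.7 = 378 kPa.
Step 1 — Isochoric: V stays 50.7 L; P/T = const ⇒ T₂ = 1900 K, P₂ = 1780 kPa.
W = 0 (no volume change).
ΔU = nCvΔT = 5.72×23.8×(1900−403) = 203000 J.
Q = ΔU = 203000 J.
State after step 1: P = 1780 kPa, V = 50.7 L, T = 1900 K.
Step 2 — Adiabatic: T₂/T₁ = (P₂/P₁)^((γ−1)/γ) ⇒ T₂ = 1900×(0.185)^0.259 = 1220 K; V₂ = 177 L.
ΔU = nCvΔT = 5.72×23.8×(1220−1900) = -91400 J.
Q = 0 for an adiabatic process, so W = −ΔU = 91400 J.
Net over both steps: W = 91400 J, Q = 203000 J, ΔU = 112000 J.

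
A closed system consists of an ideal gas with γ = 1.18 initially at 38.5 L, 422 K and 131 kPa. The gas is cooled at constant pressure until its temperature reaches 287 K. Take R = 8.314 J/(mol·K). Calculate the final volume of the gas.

Isobaric: P stays 131 kPa; V/T = const ⇒ T₂ = 287 K, V₂ = 26.2 L.

26.2 L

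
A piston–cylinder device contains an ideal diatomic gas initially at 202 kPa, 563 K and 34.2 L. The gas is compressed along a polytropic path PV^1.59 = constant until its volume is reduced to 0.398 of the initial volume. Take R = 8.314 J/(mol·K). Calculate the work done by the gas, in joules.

n = P₁V₁/(RT₁) = 202×34.2/(8.314×563) = 1.48 mol.
Polytropic n=1.59: T₂ = T₁(V₁/V₂)^(n−1) = 563×(2.51)^0.59 = 970 K; P₂ = P₁(V₁/V₂)^n = 874 kPa.
W = (P₁V₁−P₂V₂)/(n−1) = (202×34.2−874×13.6)/0.59 = -8460 J.

-8460 J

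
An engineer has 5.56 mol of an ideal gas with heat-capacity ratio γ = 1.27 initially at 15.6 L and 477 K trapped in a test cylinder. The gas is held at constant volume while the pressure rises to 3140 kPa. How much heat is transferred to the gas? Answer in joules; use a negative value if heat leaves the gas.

P₁ = nRT₁/V₁ = 5.56×8.314×477/15.6 = 1410 kPa.
Isochoric: V stays 15.6 L; P/T = const ⇒ T₂ = 1060 K, P₂ = 3140 kPa.
W = 0 (no volume change).
ΔU = nCvΔT = 5.56×30.8×(1060−477) = 99800 J.
Q = ΔU = 99800 J.

99800 J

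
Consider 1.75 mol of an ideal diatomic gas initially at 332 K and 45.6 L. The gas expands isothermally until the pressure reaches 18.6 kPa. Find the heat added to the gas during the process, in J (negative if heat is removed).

P₁ = nRT₁/V₁ = 1.75×8.314×332/45.6 = 106 kPa.
Isothermal: T stays 332 K; PV = const ⇒ V₂ = 260 L, P₂ = 18.6 kPa.
ΔU = 0 (ideal gas, T constant).
W = nRT ln(V₂/V₁) = 1.75×8.314×332×ln(5.70) = 8400 J.
Q = ΔU + W = 8400 J.

8400 J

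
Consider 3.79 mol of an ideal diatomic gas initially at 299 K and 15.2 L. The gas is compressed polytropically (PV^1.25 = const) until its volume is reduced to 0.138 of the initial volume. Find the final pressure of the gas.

P₁ = nRT₁/V₁ = 3.79×8.314×299/15.2 = 620 kPa.
Polytropic n=1.25: T₂ = T₁(V₁/V₂)^(n−1) = 299×(7.25)^0.25 = 491 K; P₂ = P₁(V₁/V₂)^n = 7370 kPa.

7370 kPa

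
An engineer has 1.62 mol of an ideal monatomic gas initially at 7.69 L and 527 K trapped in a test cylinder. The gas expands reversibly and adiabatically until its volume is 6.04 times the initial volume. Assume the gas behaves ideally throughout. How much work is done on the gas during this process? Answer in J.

P₁ = nRT₁/V₁ = 1.62×8.314×527/7.69 = 923 kPa.
Adiabatic: TV^(γ−1) = const ⇒ T₂ = 527×(0.166)^0.667 = 159 K; PV^γ = const ⇒ P₂ = 46.1 kPa.
ΔU = nCvΔT = 1.62×12.5×(159−527) = -7440 J.
Q = 0 for an adiabatic process, so W = −ΔU = 7440 J.
Work done on the gas = −W_by = -7440 J.

-7440 J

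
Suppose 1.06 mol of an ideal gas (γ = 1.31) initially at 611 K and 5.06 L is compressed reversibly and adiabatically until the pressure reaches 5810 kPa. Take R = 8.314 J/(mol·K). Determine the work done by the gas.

P₁ = nRT₁/V₁ = 1.06×8.314×611/5.06 = 1060 kPa.
Adiabatic: T₂/T₁ = (P₂/P₁)^((γ−1)/γ) ⇒ T₂ = 611×(5.46)^0.237 = 913 K; V₂ = 1.38 L.
ΔU = nCvΔT = 1.06×26.8×(913−611) = 8590 J.
Q = 0 for an adiabatic process, so W = −ΔU = -8590 J.

-8590 J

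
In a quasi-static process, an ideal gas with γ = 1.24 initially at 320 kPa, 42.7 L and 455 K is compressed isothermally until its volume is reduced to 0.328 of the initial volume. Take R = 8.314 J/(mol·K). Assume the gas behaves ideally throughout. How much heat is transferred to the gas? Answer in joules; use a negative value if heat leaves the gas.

-15200 J

n = P₁V₁/(RT₁) = 320×42.7/(8.314×455) = 3.61 mol.
Isothermal: T stays 455 K; PV = const ⇒ V₂ = 14.0 L, P₂ = 976 kPa.
ΔU = 0 (ideal gas, T constant).
W = nRT ln(V₂/V₁) = 3.61×8.314×455×ln(0.328) = -15200 J.
Q = ΔU + W = -15200 J.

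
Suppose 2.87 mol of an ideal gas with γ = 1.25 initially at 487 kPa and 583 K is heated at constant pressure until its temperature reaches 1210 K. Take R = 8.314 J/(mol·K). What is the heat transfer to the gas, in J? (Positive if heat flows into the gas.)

74800 J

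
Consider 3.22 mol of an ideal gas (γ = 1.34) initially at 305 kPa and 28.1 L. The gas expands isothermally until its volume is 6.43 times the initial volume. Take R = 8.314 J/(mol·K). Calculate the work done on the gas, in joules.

T₁ = P₁V₁/(nR) = 305×28.1/(3.22×8.314) = 320 K.
Isothermal: T stays 320 K; PV = const ⇒ V₂ = 181 L, P₂ = 47.4 kPa.
W = nRT ln(V₂/V₁) = 3.22×8.314×320×ln(6.43) = 15900 J.
Work done on the gas = −W_by = -15900 J.

-15900 J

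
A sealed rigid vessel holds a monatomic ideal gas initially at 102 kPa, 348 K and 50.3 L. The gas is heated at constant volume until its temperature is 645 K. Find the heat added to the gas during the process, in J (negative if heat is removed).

6570 J

n = P₁V₁/(RT₁) = 102×50.3/(8.314×348) = 1.77 mol.
Isochoric: V stays 50.3 L; P/T = const ⇒ T₂ = 645 K, P₂ = 189 kPa.
W = 0 (no volume change).
ΔU = nCvΔT = 1.77×12.5×(645−348) = 6570 J.
Q = ΔU = 6570 J.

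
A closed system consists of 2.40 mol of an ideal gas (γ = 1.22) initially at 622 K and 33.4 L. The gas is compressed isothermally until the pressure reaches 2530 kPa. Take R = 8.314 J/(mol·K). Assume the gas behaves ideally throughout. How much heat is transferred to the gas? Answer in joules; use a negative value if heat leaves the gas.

P₁ = nRT₁/V₁ = 2.40×8.314×622/33.4 = 372 kPa.
Isothermal: T stays 622 K; PV = const ⇒ V₂ = 4.91 L, P₂ = 2530 kPa.
ΔU = 0 (ideal gas, T constant).
W = nRT ln(V₂/V₁) = 2.40×8.314×622×ln(0.147) = -23800 J.
Q = ΔU + W = -23800 J.

-23800 J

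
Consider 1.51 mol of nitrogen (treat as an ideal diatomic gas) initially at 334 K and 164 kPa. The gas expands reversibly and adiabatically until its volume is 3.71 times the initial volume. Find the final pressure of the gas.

V₁ = nRT₁/P₁ = 1.51×8.314×334/164 = 25.6 L.
Adiabatic: TV^(γ−1) = const ⇒ T₂ = 334×(0.270)^0.400 = 198 K; PV^γ = const ⇒ P₂ = 26.2 kPa.

26.2 kPa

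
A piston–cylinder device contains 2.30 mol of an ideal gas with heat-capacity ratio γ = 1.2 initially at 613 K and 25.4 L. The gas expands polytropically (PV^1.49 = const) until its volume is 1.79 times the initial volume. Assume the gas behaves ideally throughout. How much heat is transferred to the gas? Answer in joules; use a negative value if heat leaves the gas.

-8610 J

P₁ = nRT₁/V₁ = 2.30×8.314×613/25.4 = 461 kPa.
Polytropic n=1.49: T₂ = T₁(V₁/V₂)^(n−1) = 613×(0.559)^0.49 = 461 K; P₂ = P₁(V₁/V₂)^n = 194 kPa.
W = (P₁V₁−P₂V₂)/(n−1) = (461×25.4−194×45.5)/0.49 = 5940 J.
ΔU = nCvΔT = 2.30×41.6×(461−613) = -14500 J.
Q = ΔU + W = -8610 J.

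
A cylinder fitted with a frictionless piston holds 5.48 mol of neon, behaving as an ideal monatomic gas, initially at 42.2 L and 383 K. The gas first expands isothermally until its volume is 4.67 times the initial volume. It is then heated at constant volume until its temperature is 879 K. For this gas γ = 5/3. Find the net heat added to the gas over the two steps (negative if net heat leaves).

P₁ = nRT₁/V₁ = 5.48×8.314×383/42.2 = 414 kPa.
Step 1 — Isothermal: T stays 383 K; PV = const ⇒ V₂ = 197 L, P₂ = 88.5 kPa.
ΔU = 0 (ideal gas, T constant).
W = nRT ln(V₂/V₁) = 5.48×8.314×383×ln(4.67) = 26900 J.
Q = ΔU + W = 26900 J.
State after step 1: P = 88.5 kPa, V = 197 L, T = 383 K.
Step 2 — Isochoric: V stays 197 L; P/T = const ⇒ T₂ = 879 K, P₂ = 203 kPa.
W = 0 (no volume change).
ΔU = nCvΔT = 5.48×12.5×(879−383) = 33900 J.
Q = ΔU = 33900 J.
Net over both steps: W = 26900 J, Q = 60800 J, ΔU = 33900 J.

60800 J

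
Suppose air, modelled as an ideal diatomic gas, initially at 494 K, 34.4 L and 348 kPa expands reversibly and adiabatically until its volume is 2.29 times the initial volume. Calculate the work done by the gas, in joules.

n = P₁V₁/(RT₁) = 348×34.4/(8.314×494) = 2.91 mol.
Adiabatic: TV^(γ−1) = const ⇒ T₂ = 494×(0.437)^0.400 = 355 K; PV^γ = const ⇒ P₂ = 109 kPa.
ΔU = nCvΔT = 2.91×20.8×(355−494) = -8440 J.
Q = 0 for an adiabatic process, so W = −ΔU = 8440 J.

8440 J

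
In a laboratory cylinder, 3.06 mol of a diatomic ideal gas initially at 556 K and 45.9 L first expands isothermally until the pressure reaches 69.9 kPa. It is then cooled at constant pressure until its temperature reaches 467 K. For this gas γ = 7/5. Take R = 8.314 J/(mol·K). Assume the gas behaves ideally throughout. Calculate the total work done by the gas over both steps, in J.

18700 J

P₁ = nRT₁/V₁ = 3.06×8.314×556/45.9 = 308 kPa.
Step 1 — Isothermal: T stays 556 K; PV = const ⇒ V₂ = 202 L, P₂ = 69.9 kPa.
ΔU = 0 (ideal gas, T constant).
W = nRT ln(V₂/V₁) = 3.06×8.314×556×ln(4.41) = 21000 J.
Q = ΔU + W = 21000 J.
State after step 1: P = 69.9 kPa, V = 202 L, T = 556 K.
Step 2 — Isobaric: P stays 69.9 kPa; V/T = const ⇒ T₂ = 467 K, V₂ = 170 L.
W = PΔV = 69.9×(170−202) kPa·L = -2260 J.
ΔU = nCvΔT = 3.06×20.8×(467−556) = -5660 J.
Q = ΔU + W = nCpΔT = -7920 J.
Net over both steps: W = 18700 J, Q = 13100 J, ΔU = -5660 J.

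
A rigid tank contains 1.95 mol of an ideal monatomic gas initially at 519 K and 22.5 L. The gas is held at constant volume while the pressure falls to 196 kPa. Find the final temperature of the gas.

272 K

P₁ = nRT₁/V₁ = 1.95×8.314×519/22.5 = 374 kPa.
Isochoric: V stays 22.5 L; P/T = const ⇒ T₂ = 272 K, P₂ = 196 kPa.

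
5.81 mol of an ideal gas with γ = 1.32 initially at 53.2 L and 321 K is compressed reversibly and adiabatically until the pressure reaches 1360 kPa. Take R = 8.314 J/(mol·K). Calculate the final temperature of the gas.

P₁ = nRT₁/V₁ = 5.81×8.314×321/53.2 = 291 kPa.
Adiabatic: T₂/T₁ = (P₂/P₁)^((γ−1)/γ) ⇒ T₂ = 321×(4.67)^0.242 = 466 K; V₂ = 16.6 L.

466 K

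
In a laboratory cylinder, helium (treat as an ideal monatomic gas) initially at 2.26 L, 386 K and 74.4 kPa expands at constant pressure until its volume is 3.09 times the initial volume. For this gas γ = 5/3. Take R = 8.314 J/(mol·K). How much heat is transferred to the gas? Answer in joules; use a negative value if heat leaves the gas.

n = P₁V₁/(RT₁) = 74.4×2.26/(8.314×386) = 0.0524 mol.
Isobaric: P stays 74.4 kPa; V/T = const ⇒ T₂ = 1190 K, V₂ = 6.98 L.
W = PΔV = 74.4×(6.98−2.26) kPa·L = 351 J.
ΔU = nCvΔT = 0.0524×12.5×(1190−386) = 527 J.
Q = ΔU + W = nCpΔT = 879 J.

879 J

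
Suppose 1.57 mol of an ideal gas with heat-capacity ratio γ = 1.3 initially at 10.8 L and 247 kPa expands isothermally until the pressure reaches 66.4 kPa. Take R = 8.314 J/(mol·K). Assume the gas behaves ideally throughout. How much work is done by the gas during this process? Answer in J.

3500 J

T₁ = P₁V₁/(nR) = 247×10.8/(1.57×8.314) = 204 K.
Isothermal: T stays 204 K; PV = const ⇒ V₂ = 40.2 L, P₂ = 66.4 kPa.
W = nRT ln(V₂/V₁) = 1.57×8.314×204×ln(3.72) = 3500 J.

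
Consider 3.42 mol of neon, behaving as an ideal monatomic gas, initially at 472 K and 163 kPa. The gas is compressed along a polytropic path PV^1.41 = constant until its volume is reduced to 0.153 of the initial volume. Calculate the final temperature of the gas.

V₁ = nRT₁/P₁ = 3.42×8.314×472/163 = 82.3 L.
Polytropic n=1.41: T₂ = T₁(V₁/V₂)^(n−1) = 472×(6.54)^0.41 = 1020 K; P₂ = P₁(V₁/V₂)^n = 2300 kPa.

1020 K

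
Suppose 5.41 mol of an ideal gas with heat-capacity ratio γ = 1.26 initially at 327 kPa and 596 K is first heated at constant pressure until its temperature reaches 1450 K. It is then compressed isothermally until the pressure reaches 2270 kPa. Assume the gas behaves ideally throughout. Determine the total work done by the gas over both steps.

-88000 J

V₁ = nRT₁/P₁ = 5.41×8.314×596/327 = 82.0 L.
Step 1 — Isobaric: P stays 327 kPa; V/T = const ⇒ T₂ = 1450 K, V₂ = 199 L.
W = PΔV = 327×(199−82.0) kPa·L = 38400 J.
ΔU = nCvΔT = 5.41×32.0×(1450−596) = 148000 J.
Q = ΔU + W = nCpΔT = 186000 J.
State after step 1: P = 327 kPa, V = 199 L, T = 1450 K.
Step 2 — Isothermal: T stays 1450 K; PV = const ⇒ V₂ = 28.7 L, P₂ = 2270 kPa.
ΔU = 0 (ideal gas, T constant).
W = nRT ln(V₂/V₁) = 5.41×8.314×1450×ln(0.144) = -126000 J.
Q = ΔU + W = -126000 J.
Net over both steps: W = -88000 J, Q = 59800 J, ΔU = 148000 J.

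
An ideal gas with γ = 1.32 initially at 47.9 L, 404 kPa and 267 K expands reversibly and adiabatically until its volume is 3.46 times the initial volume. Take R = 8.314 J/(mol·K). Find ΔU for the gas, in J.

-19800 J

n = P₁V₁/(RT₁) = 404×47.9/(8.314×267) = 8.72 mol.
Adiabatic: TV^(γ−1) = const ⇒ T₂ = 267×(0.289)^0.320 = 179 K; PV^γ = const ⇒ P₂ = 78.5 kPa.
For an ideal gas ΔU = nCvΔT with Cv = R/(γ−1) = 26.0 J/(mol·K).
ΔU = 8.72×26.0×(179−267) = -19800 J.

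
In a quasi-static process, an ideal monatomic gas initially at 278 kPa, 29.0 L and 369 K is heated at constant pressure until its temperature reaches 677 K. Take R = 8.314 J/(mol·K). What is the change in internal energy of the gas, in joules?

10100 J

n = P₁V₁/(RT₁) = 278×29.0/(8.314×369) = 2.63 mol.
Isobaric: P stays 278 kPa; V/T = const ⇒ T₂ = 677 K, V₂ = 53.2 L.
For an ideal gas ΔU = nCvΔT with Cv = (3/2)R = 12.5 J/(mol·K).
ΔU = 2.63×12.5×(677−369) = 10100 J.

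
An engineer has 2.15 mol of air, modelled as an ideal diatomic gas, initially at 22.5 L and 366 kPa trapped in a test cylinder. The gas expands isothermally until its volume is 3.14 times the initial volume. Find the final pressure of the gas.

117 kPa

T₁ = P₁V₁/(nR) = 366×22.5/(2.15×8.314) = 461 K.
Isothermal: T stays 461 K; PV = const ⇒ V₂ = 70.7 L, P₂ = 117 kPa.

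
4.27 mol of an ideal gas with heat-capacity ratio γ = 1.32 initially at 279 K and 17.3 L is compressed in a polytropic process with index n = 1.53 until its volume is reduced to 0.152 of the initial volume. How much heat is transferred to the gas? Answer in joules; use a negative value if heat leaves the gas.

P₁ = nRT₁/V₁ = 4.27×8.314×279/17.3 = 573 kPa.
Polytropic n=1.53: T₂ = T₁(V₁/V₂)^(n−1) = 279×(6.58)^0.53 = 757 K; P₂ = P₁(V₁/V₂)^n = 10200 kPa.
W = (P₁V₁−P₂V₂)/(n−1) = (573×17.3−10200×2.63)/0.53 = -32000 J.
ΔU = nCvΔT = 4.27×26.0×(757−279) = 53100 J.
Q = ΔU + W = 21000 J.

21000 J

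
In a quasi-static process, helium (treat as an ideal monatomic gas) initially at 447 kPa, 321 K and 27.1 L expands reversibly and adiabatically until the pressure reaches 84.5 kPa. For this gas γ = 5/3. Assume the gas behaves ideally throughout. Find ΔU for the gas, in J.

n = P₁V₁/(RT₁) = 447×27.1/(8.314×321) = 4.54 mol.
Adiabatic: T₂/T₁ = (P₂/P₁)^((γ−1)/γ) ⇒ T₂ = 321×(0.189)^0.400 = 165 K; V₂ = 73.6 L.
For an ideal gas ΔU = nCvΔT with Cv = (3/2)R = 12.5 J/(mol·K).
ΔU = 4.54×12.5×(165−321) = -8840 J.

-8840 J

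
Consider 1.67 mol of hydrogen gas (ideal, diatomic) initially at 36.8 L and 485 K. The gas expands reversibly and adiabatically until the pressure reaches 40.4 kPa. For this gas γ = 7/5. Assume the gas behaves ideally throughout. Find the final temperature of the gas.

315 K

P₁ = nRT₁/V₁ = 1.67×8.314×485/36.8 = 183 kPa.
Adiabatic: T₂/T₁ = (P₂/P₁)^((γ−1)/γ) ⇒ T₂ = 485×(0.221)^0.286 = 315 K; V₂ = 108 L.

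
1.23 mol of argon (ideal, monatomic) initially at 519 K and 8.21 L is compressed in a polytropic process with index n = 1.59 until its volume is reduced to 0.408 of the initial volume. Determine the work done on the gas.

P₁ = nRT₁/V₁ = 1.23×8.314×519/8.21 = 646 kPa.
Polytropic n=1.59: T₂ = T₁(V₁/V₂)^(n−1) = 519×(2.45)^0.59 = 881 K; P₂ = P₁(V₁/V₂)^n = 2690 kPa.
W = (P₁V₁−P₂V₂)/(n−1) = (646×8.21−2690×3.35)/0.59 = -6270 J.
Work done on the gas = −W_by = 6270 J.

6270 J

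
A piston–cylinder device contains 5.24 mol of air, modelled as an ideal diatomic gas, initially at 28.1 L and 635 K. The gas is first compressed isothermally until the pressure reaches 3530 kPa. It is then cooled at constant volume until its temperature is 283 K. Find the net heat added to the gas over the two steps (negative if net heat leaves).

-73700 J

P₁ = nRT₁/V₁ = 5.24×8.314×635/28.1 = 984 kPa.
Step 1 — Isothermal: T stays 635 K; PV = const ⇒ V₂ = 7.84 L, P₂ = 3530 kPa.
ΔU = 0 (ideal gas, T constant).
W = nRT ln(V₂/V₁) = 5.24×8.314×635×ln(0.279) = -35300 J.
Q = ΔU + W = -35300 J.
State after step 1: P = 3530 kPa, V = 7.84 L, T = 635 K.
Step 2 — Isochoric: V stays 7.84 L; P/T = const ⇒ T₂ = 283 K, P₂ = 1570 kPa.
W = 0 (no volume change).
ΔU = nCvΔT = 5.24×20.8×(283−635) = -38300 J.
Q = ΔU = -38300 J.
Net over both steps: W = -35300 J, Q = -73700 J, ΔU = -38300 J.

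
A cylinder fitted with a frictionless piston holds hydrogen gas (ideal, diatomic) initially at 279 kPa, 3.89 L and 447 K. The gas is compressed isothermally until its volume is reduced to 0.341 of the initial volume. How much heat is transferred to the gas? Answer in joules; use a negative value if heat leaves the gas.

n = P₁V₁/(RT₁) = 279×3.89/(8.314×447) = 0.292 mol.
Isothermal: T stays 447 K; PV = const ⇒ V₂ = 1.33 L, P₂ = 818 kPa.
ΔU = 0 (ideal gas, T constant).
W = nRT ln(V₂/V₁) = 0.292×8.314×447×ln(0.341) = -1170 J.
Q = ΔU + W = -1170 J.

-1170 J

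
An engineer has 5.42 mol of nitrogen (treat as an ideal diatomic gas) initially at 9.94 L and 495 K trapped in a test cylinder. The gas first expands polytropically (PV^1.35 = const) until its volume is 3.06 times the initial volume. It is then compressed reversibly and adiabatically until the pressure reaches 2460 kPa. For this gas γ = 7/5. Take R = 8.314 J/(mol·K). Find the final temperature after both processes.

529 K

P₁ = nRT₁/V₁ = 5.42×8.314×495/9.94 = 2240 kPa.
Step 1 — Polytropic n=1.35: T₂ = T₁(V₁/V₂)^(n−1) = 495×(0.327)^0.35 = 335 K; P₂ = P₁(V₁/V₂)^n = 496 kPa.
W = (P₁V₁−P₂V₂)/(n−1) = (2240×9.94−496×30.4)/0.35 = 20600 J.
ΔU = nCvΔT = 5.42×20.8×(335−495) = -18100 J.
Q = ΔU + W = 2580 J.
State after step 1: P = 496 kPa, V = 30.4 L, T = 335 K.
Step 2 — Adiabatic: T₂/T₁ = (P₂/P₁)^((γ−1)/γ) ⇒ T₂ = 335×(4.96)^0.286 = 529 K; V₂ = 9.69 L.
ΔU = nCvΔT = 5.42×20.8×(529−335) = 21900 J.
Q = 0 for an adiabatic process, so W = −ΔU = -21900 J.
Net over both steps: W = -1240 J, Q = 2580 J, ΔU = 3820 J.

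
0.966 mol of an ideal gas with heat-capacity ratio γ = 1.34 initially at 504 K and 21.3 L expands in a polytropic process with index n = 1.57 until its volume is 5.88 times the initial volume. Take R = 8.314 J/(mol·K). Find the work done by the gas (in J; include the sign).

4510 J

P₁ = nRT₁/V₁ = 0.966×8.314×504/21.3 = 190 kPa.
Polytropic n=1.57: T₂ = T₁(V₁/V₂)^(n−1) = 504×(0.170)^0.57 = 184 K; P₂ = P₁(V₁/V₂)^n = 11.8 kPa.
W = (P₁V₁−P₂V₂)/(n−1) = (190×21.3−11.8×125)/0.57 = 4510 J.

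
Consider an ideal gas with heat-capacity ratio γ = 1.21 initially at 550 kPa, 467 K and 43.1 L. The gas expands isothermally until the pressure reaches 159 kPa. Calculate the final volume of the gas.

149 L

Isothermal: T stays 467 K; PV = const ⇒ V₂ = 149 L, P₂ = 159 kPa.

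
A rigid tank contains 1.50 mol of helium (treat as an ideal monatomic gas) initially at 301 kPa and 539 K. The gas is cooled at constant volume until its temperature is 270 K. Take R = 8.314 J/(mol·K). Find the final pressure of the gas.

151 kPa

V₁ = nRT₁/P₁ = 1.50×8.314×539/301 = 22.3 L.
Isochoric: V stays 22.3 L; P/T = const ⇒ T₂ = 270 K, P₂ = 151 kPa.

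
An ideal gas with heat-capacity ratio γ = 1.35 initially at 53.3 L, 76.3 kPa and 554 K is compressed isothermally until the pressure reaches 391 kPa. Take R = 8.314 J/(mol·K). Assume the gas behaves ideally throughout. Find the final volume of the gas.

Isothermal: T stays 554 K; PV = const ⇒ V₂ = 10.4 L, P₂ = 391 kPa.

10.4 L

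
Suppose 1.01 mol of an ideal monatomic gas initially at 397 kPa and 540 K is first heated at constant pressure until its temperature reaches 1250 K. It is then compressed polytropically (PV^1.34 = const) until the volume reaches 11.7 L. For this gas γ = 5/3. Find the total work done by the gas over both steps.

-3900 J

V₁ = nRT₁/P₁ = 1.01×8.314×540/397 = 11.4 L.
Step 1 — Isobaric: P stays 397 kPa; V/T = const ⇒ T₂ = 1250 K, V₂ = 26.4 L.
W = PΔV = 397×(26.4−11.4) kPa·L = 5960 J.
ΔU = nCvΔT = 1.01×12.5×(1250−540) = 8940 J.
Q = ΔU + W = nCpΔT = 14900 J.
State after step 1: P = 397 kPa, V = 26.4 L, T = 1250 K.
Step 2 — Polytropic n=1.34: T₂ = T₁(V₁/V₂)^(n−1) = 1250×(2.26)^0.34 = 1650 K; P₂ = P₁(V₁/V₂)^n = 1180 kPa.
W = (P₁V₁−P₂V₂)/(n−1) = (397×26.4−1180×11.7)/0.34 = -9860 J.
ΔU = nCvΔT = 1.01×12.5×(1650−1250) = 5030 J.
Q = ΔU + W = -4830 J.
Net over both steps: W = -3900 J, Q = 10100 J, ΔU = 14000 J.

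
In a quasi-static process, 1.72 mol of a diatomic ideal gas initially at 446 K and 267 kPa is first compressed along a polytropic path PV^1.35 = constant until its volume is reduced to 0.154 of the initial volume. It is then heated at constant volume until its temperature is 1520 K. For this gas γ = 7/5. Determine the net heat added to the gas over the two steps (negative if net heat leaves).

21500 J

V₁ = nRT₁/P₁ = 1.72×8.314×446/267 = 23.9 L.
Step 1 — Polytropic n=1.35: T₂ = T₁(V₁/V₂)^(n−1) = 446×(6.49)^0.35 = 858 K; P₂ = P₁(V₁/V₂)^n = 3340 kPa.
W = (P₁V₁−P₂V₂)/(n−1) = (267×23.9−3340×3.68)/0.35 = -16900 J.
ΔU = nCvΔT = 1.72×20.8×(858−446) = 14700 J.
Q = ΔU + W = -2110 J.
State after step 1: P = 3340 kPa, V = 3.68 L, T = 858 K.
Step 2 — Isochoric: V stays 3.68 L; P/T = const ⇒ T₂ = 1520 K, P₂ = 5910 kPa.
W = 0 (no volume change).
ΔU = nCvΔT = 1.72×20.8×(1520−858) = 23700 J.
Q = ΔU = 23700 J.
Net over both steps: W = -16900 J, Q = 21500 J, ΔU = 38400 J.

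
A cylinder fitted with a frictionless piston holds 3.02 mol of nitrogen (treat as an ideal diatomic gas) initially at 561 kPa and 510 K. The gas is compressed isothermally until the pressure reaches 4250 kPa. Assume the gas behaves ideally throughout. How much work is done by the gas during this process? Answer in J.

-25900 J

V₁ = nRT₁/P₁ = 3.02×8.314×510/561 = 22.8 L.
Isothermal: T stays 510 K; PV = const ⇒ V₂ = 3.01 L, P₂ = 4250 kPa.
W = nRT ln(V₂/V₁) = 3.02×8.314×510×ln(0.132) = -25900 J.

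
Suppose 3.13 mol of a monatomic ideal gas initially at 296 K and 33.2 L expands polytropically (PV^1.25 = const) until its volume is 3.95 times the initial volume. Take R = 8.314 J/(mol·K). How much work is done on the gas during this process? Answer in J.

-8960 J

P₁ = nRT₁/V₁ = 3.13×8.314×296/33.2 = 232 kPa.
Polytropic n=1.25: T₂ = T₁(V₁/V₂)^(n−1) = 296×(0.253)^0.25 = 210 K; P₂ = P₁(V₁/V₂)^n = 41.7 kPa.
W = (P₁V₁−P₂V₂)/(n−1) = (232×33.2−41.7×131)/0.25 = 8960 J.
Work done on the gas = −W_by = -8960 J.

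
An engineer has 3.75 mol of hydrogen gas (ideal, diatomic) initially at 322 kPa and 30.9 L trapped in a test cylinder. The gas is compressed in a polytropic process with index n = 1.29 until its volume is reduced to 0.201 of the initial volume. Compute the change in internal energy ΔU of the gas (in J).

14700 J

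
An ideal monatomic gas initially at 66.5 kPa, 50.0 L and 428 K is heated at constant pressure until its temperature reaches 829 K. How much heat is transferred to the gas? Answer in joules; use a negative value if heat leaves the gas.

n = P₁V₁/(RT₁) = 66.5×50.0/(8.314×428) = 0.934 mol.
Isobaric: P stays 66.5 kPa; V/T = const ⇒ T₂ = 829 K, V₂ = 96.8 L.
W = PΔV = 66.5×(96.8−50.0) kPa·L = 3120 J.
ΔU = nCvΔT = 0.934×12.5×(829−428) = 4670 J.
Q = ΔU + W = nCpΔT = 7790 J.

7790 J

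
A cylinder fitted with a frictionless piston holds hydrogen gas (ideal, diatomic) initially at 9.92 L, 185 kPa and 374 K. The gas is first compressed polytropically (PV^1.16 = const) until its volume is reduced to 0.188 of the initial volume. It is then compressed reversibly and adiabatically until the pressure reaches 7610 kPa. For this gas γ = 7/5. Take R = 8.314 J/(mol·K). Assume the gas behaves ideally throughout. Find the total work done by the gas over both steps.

-7490 J

n = P₁V₁/(RT₁) = 185×9.92/(8.314×374) = 0.590 mol.
Step 1 — Polytropic n=1.16: T₂ = T₁(V₁/V₂)^(n−1) = 374×(5.32)^0.16 = 489 K; P₂ = P₁(V₁/V₂)^n = 1290 kPa.
W = (P₁V₁−P₂V₂)/(n−1) = (185×9.92−1290×1.86)/0.16 = -3520 J.
ΔU = nCvΔT = 0.590×20.8×(489−374) = 1410 J.
Q = ΔU + W = -2110 J.
State after step 1: P = 1290 kPa, V = 1.86 L, T = 489 K.
Step 2 — Adiabatic: T₂/T₁ = (P₂/P₁)^((γ−1)/γ) ⇒ T₂ = 489×(5.92)^0.286 = 812 K; V₂ = 0.524 L.
ΔU = nCvΔT = 0.590×20.8×(812−489) = 3970 J.
Q = 0 for an adiabatic process, so W = −ΔU = -3970 J.
Net over both steps: W = -7490 J, Q = -2110 J, ΔU = 5380 J.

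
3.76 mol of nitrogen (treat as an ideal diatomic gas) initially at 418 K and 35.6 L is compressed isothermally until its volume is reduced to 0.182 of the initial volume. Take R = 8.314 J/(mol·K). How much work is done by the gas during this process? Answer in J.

-22300 J

P₁ = nRT₁/V₁ = 3.76×8.314×418/35.6 = 367 kPa.
Isothermal: T stays 418 K; PV = const ⇒ V₂ = 6.48 L, P₂ = 2020 kPa.
W = nRT ln(V₂/V₁) = 3.76×8.314×418×ln(0.182) = -22300 J.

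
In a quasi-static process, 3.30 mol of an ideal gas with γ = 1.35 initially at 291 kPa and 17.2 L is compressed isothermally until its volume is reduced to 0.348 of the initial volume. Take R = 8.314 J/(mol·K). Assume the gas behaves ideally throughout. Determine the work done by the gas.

T₁ = P₁V₁/(nR) = 291×17.2/(3.30×8.314) = 182 K.
Isothermal: T stays 182 K; PV = const ⇒ V₂ = 5.99 L, P₂ = 836 kPa.
W = nRT ln(V₂/V₁) = 3.30×8.314×182×ln(0.348) = -5280 J.

-5280 J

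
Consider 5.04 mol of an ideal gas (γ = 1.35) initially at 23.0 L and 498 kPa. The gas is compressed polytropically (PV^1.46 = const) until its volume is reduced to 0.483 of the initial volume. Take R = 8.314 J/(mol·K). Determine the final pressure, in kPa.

1440 kPa

T₁ = P₁V₁/(nR) = 498×23.0/(5.04×8.314) = 273 K.
Polytropic n=1.46: T₂ = T₁(V₁/V₂)^(n−1) = 273×(2.07)^0.46 = 382 K; P₂ = P₁(V₁/V₂)^n = 1440 kPa.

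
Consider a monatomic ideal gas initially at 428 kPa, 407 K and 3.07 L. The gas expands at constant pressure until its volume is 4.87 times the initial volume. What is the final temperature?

1980 K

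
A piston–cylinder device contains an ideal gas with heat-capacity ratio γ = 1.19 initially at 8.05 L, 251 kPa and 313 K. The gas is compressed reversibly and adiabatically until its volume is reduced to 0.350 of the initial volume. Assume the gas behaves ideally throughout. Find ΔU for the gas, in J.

n = P₁V₁/(RT₁) = 251×8.05/(8.314×313) = 0.776 mol.
Adiabatic: TV^(γ−1) = const ⇒ T₂ = 313×(2.86)^0.190 = 382 K; PV^γ = const ⇒ P₂ = 875 kPa.
For an ideal gas ΔU = nCvΔT with Cv = R/(γ−1) = 43.8 J/(mol·K).
ΔU = 0.776×43.8×(382−313) = 2350 J.

2350 J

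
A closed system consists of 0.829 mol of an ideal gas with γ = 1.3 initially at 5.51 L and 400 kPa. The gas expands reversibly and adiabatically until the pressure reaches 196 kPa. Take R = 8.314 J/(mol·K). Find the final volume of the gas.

9.54 L

T₁ = P₁V₁/(nR) = 400×5.51/(0.829×8.314) = 320 K.
Adiabatic: T₂/T₁ = (P₂/P₁)^((γ−1)/γ) ⇒ T₂ = 320×(0.490)^0.231 = 271 K; V₂ = 9.54 L.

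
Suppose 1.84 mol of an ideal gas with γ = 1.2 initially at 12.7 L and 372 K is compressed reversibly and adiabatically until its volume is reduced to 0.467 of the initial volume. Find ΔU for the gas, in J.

4680 J

P₁ = nRT₁/V₁ = 1.84×8.314×372/12.7 = 448 kPa.
Adiabatic: TV^(γ−1) = const ⇒ T₂ = 372×(2.14)^0.200 = 433 K; PV^γ = const ⇒ P₂ = 1120 kPa.
For an ideal gas ΔU = nCvΔT with Cv = R/(γ−1) = 41.6 J/(mol·K).
ΔU = 1.84×41.6×(433−372) = 4680 J.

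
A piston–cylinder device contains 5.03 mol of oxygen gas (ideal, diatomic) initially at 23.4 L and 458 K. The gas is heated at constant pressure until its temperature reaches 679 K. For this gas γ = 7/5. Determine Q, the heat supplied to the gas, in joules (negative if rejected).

32300 J

P₁ = nRT₁/V₁ = 5.03×8.314×458/23.4 = 819 kPa.
Isobaric: P stays 819 kPa; V/T = const ⇒ T₂ = 679 K, V₂ = 34.7 L.
W = PΔV = 819×(34.7−23.4) kPa·L = 9240 J.
ΔU = nCvΔT = 5.03×20.8×(679−458) = 23100 J.
Q = ΔU + W = nCpΔT = 32300 J.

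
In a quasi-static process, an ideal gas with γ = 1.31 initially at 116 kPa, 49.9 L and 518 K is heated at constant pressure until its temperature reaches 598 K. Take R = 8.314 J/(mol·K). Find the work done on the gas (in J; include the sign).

n = P₁V₁/(RT₁) = 116×49.9/(8.314×518) = 1.34 mol.
Isobaric: P stays 116 kPa; V/T = const ⇒ T₂ = 598 K, V₂ = 57.6 L.
W = PΔV = 116×(57.6−49.9) kPa·L = 894 J.
Work done on the gas = −W_by = -894 J.

-894 J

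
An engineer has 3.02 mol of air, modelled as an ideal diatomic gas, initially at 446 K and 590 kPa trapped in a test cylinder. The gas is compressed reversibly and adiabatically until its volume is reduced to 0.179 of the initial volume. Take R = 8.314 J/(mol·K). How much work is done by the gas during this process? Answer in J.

-27700 J

V₁ = nRT₁/P₁ = 3.02×8.314×446/590 = 19.0 L.
Adiabatic: TV^(γ−1) = const ⇒ T₂ = 446×(5.59)^0.400 = 888 K; PV^γ = const ⇒ P₂ = 6560 kPa.
ΔU = nCvΔT = 3.02×20.8×(888−446) = 27700 J.
Q = 0 for an adiabatic process, so W = −ΔU = -27700 J.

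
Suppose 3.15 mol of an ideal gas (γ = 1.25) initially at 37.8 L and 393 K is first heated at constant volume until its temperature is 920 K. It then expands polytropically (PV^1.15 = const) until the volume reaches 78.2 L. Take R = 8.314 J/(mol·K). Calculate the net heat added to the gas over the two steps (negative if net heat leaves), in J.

61800 J

P₁ = nRT₁/V₁ = 3.15×8.314×393/37.8 = 272 kPa.
Step 1 — Isochoric: V stays 37.8 L; P/T = const ⇒ T₂ = 920 K, P₂ = 637 kPa.
W = 0 (no volume change).
ΔU = nCvΔT = 3.15×33.3×(920−393) = 55200 J.
Q = ΔU = 55200 J.
State after step 1: P = 637 kPa, V = 37.8 L, T = 920 K.
Step 2 — Polytropic n=1.15: T₂ = T₁(V₁/V₂)^(n−1) = 920×(0.483)^0.15 = 825 K; P₂ = P₁(V₁/V₂)^n = 276 kPa.
W = (P₁V₁−P₂V₂)/(n−1) = (637×37.8−276×78.2)/0.15 = 16600 J.
ΔU = nCvΔT = 3.15×33.3×(825−920) = -9960 J.
Q = ΔU + W = 6640 J.
Net over both steps: W = 16600 J, Q = 61800 J, ΔU = 45300 J.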